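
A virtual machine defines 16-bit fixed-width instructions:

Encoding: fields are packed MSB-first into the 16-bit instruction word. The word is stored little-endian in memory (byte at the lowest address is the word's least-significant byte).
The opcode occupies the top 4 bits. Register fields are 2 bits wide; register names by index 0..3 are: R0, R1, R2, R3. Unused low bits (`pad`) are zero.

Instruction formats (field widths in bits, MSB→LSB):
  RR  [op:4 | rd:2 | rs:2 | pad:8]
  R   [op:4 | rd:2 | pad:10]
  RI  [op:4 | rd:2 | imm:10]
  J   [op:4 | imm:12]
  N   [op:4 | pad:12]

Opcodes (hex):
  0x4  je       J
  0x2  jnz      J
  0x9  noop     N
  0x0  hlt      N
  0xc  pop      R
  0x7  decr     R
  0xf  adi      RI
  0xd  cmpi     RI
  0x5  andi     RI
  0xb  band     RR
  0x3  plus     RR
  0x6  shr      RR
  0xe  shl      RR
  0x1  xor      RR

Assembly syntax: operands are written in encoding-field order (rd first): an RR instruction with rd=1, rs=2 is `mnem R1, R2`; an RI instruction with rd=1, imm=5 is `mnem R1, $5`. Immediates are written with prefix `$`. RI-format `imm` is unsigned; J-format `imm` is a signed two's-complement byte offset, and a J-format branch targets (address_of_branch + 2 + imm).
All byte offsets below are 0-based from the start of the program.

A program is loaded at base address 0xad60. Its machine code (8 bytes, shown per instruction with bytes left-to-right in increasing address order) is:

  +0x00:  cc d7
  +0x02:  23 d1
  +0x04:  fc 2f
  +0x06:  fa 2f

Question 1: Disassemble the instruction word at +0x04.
jnz $-4

[04] fc 2f → 0x2ffc
  op=0x2ffc>>12=0x2 ⇒ jnz (J)
  imm: (w>>0)&0xfff=0xffc (s12→-4) → $-4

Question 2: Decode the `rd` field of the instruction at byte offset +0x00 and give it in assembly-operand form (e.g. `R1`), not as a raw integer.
R1

@+00  little-endian(cc d7) = 0xd7cc
  opcode bits[15:12]=0xd: cmpi/RI
  [11:10] rd=1 = R1
  [9:0] imm=972 = $972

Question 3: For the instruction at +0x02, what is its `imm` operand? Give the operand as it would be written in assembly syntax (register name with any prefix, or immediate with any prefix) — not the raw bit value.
$291

+0x02: 23 d1 ⇒ word 0xd123 (little)
  top 4b → 0xd → cmpi [RI]
  rd@[11:10]=0x0 ⇒ R0
  imm@[9:0]=0x123 ⇒ $291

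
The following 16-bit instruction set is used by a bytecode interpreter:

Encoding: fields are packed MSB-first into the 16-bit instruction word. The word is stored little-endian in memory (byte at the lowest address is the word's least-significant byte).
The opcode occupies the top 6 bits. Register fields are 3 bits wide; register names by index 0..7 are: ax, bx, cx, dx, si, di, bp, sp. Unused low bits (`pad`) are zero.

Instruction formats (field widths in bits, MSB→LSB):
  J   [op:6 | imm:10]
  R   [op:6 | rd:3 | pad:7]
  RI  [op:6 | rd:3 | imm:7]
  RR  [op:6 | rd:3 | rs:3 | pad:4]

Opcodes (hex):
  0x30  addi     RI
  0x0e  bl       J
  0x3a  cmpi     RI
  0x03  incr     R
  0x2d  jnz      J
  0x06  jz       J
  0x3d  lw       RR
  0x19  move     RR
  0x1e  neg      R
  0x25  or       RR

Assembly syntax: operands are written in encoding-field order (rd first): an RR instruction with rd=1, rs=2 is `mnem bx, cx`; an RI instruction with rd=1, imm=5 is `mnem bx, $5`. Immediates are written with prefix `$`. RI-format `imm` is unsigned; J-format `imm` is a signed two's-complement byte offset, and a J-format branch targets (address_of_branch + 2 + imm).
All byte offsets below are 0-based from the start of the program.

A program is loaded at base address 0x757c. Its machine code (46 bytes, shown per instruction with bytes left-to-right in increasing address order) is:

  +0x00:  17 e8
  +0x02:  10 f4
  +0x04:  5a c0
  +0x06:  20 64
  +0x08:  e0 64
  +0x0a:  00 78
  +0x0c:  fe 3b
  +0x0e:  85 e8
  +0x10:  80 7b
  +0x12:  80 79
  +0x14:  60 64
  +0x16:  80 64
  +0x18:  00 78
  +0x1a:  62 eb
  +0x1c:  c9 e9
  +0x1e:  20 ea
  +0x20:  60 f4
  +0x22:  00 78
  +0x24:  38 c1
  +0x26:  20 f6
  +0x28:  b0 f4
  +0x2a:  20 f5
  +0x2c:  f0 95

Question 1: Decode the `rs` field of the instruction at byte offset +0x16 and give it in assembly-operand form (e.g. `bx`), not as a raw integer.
@+16  little-endian(80 64) = 0x6480
  op=0x6480>>10=0x19 ⇒ move (RR)
  rd@[9:7]=0x1 ⇒ bx
  rs@[6:4]=0x0 ⇒ ax

ax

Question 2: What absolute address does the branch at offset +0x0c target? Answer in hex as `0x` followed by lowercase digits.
@+0c  little-endian(fe 3b) = 0x3bfe
  op=0x3bfe>>10=0xe ⇒ bl (J)
  [9:0] imm=1022 (s10→-2) = $-2
  target = base 0x757c + off 0x0c + 2 + imm -2 = 0x7588

0x7588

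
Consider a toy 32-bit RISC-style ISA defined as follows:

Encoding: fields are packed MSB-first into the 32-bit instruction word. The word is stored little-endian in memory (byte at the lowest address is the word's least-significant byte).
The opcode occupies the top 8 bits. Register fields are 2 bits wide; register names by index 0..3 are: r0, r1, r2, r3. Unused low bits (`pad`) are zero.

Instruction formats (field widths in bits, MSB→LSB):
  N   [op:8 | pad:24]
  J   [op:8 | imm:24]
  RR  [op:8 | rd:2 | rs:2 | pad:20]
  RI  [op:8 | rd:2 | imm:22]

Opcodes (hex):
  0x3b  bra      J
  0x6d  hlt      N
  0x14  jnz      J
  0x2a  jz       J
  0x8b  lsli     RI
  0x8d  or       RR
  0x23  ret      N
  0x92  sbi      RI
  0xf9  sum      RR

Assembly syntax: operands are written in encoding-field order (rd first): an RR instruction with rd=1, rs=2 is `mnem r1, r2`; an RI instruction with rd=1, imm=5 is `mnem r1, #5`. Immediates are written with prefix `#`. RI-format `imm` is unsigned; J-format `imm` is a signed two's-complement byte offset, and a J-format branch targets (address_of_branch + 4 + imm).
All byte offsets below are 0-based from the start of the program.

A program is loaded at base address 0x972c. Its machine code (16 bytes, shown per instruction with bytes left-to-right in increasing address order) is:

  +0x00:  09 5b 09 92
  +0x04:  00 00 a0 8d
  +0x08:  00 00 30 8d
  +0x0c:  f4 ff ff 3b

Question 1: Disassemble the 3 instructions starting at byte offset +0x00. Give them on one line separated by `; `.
+0x00: 09 5b 09 92 ⇒ word 0x92095b09 (little)
  opcode bits[31:24]=0x92: sbi/RI
  rd@[23:22]=0x0 ⇒ r0
  imm@[21:0]=0x95b09 ⇒ #613129
+0x04: 00 00 a0 8d ⇒ word 0x8da00000 (little)
  opcode bits[31:24]=0x8d: or/RR
  rd@[23:22]=0x2 ⇒ r2
  rs@[21:20]=0x2 ⇒ r2
+0x08: 00 00 30 8d ⇒ word 0x8d300000 (little)
  opcode bits[31:24]=0x8d: or/RR
  rd@[23:22]=0x0 ⇒ r0
  rs@[21:20]=0x3 ⇒ r3

sbi r0, #613129; or r2, r2; or r0, r3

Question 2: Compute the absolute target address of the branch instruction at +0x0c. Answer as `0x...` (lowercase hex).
@+0c  little-endian(f4 ff ff 3b) = 0x3bfffff4
  op=0x3bfffff4>>24=0x3b ⇒ bra (J)
  [23:0] imm=16777204 (s24→-12) = #-12
  target = base 0x972c + off 0x0c + 4 + imm -12 = 0x9730

0x9730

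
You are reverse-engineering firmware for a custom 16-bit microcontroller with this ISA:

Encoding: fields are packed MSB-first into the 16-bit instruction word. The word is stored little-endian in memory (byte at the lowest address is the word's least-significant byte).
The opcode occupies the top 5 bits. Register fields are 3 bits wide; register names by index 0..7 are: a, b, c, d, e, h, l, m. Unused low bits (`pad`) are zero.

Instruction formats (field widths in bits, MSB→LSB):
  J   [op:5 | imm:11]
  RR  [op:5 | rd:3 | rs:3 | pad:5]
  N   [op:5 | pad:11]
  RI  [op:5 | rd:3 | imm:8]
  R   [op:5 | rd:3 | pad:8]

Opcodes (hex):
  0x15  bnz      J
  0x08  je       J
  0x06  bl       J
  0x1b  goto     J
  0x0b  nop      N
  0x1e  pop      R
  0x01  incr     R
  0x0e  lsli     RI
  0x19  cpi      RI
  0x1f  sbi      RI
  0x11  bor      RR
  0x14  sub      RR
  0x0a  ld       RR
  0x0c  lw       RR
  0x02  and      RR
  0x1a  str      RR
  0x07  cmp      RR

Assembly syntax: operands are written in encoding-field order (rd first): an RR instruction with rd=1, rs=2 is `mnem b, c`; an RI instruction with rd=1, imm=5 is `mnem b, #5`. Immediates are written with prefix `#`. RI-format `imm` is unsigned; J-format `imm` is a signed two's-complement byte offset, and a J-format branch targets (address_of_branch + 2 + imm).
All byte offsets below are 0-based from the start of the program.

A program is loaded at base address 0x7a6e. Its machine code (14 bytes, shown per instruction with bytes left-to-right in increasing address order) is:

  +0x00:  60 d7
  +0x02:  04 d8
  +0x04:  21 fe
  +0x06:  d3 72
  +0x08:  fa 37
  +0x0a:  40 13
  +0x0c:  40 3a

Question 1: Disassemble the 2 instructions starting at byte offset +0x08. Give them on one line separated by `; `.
off 0x08: read fa 37 as little → 0x37fa
  top 5b → 0x6 → bl [J]
  imm: (w>>0)&0x7ff=0x7fa (s11→-6) → #-6
off 0x0a: read 40 13 as little → 0x1340
  top 5b → 0x2 → and [RR]
  rd: (w>>8)&0x7=0x3 → d
  rs: (w>>5)&0x7=0x2 → c

bl #-6; and d, c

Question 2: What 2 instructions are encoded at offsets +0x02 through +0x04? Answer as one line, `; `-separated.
[02] 04 d8 → 0xd804
  opcode bits[15:11]=0x1b: goto/J
  imm@[10:0]=0x4 ⇒ #4
[04] 21 fe → 0xfe21
  opcode bits[15:11]=0x1f: sbi/RI
  rd@[10:8]=0x6 ⇒ l
  imm@[7:0]=0x21 ⇒ #33

goto #4; sbi l, #33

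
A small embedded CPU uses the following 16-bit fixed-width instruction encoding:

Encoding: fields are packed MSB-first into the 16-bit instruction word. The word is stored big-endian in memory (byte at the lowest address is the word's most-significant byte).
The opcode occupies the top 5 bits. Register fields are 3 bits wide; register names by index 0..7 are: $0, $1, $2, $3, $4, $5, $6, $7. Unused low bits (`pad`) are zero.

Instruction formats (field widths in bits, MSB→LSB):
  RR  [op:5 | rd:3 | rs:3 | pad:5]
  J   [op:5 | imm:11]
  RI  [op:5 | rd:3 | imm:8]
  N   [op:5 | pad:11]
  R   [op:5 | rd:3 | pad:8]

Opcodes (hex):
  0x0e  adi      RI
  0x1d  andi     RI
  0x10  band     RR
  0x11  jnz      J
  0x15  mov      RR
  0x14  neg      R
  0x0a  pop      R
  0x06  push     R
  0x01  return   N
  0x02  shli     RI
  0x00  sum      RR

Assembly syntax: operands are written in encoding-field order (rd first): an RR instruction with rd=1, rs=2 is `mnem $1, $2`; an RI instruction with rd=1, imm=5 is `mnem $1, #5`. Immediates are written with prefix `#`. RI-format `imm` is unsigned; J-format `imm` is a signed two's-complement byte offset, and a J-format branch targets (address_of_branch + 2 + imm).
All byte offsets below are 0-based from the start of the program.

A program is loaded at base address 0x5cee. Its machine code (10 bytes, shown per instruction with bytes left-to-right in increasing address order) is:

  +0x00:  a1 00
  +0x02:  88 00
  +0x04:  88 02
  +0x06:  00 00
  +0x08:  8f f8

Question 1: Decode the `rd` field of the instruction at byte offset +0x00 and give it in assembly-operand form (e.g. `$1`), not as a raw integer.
[00] a1 00 → 0xa100
  opcode bits[15:11]=0x14: neg/R
  rd@[10:8]=0x1 ⇒ $1

$1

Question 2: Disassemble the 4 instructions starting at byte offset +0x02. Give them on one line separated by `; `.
[02] 88 00 → 0x8800
  opcode bits[15:11]=0x11: jnz/J
  imm@[10:0]=0x0 ⇒ #0
[04] 88 02 → 0x8802
  opcode bits[15:11]=0x11: jnz/J
  imm@[10:0]=0x2 ⇒ #2
[06] 00 00 → 0x0000
  opcode bits[15:11]=0x0: sum/RR
  rd@[10:8]=0x0 ⇒ $0
  rs@[7:5]=0x0 ⇒ $0
[08] 8f f8 → 0x8ff8
  opcode bits[15:11]=0x11: jnz/J
  imm@[10:0]=0x7f8 (s11→-8) ⇒ #-8

jnz #0; jnz #2; sum $0, $0; jnz #-8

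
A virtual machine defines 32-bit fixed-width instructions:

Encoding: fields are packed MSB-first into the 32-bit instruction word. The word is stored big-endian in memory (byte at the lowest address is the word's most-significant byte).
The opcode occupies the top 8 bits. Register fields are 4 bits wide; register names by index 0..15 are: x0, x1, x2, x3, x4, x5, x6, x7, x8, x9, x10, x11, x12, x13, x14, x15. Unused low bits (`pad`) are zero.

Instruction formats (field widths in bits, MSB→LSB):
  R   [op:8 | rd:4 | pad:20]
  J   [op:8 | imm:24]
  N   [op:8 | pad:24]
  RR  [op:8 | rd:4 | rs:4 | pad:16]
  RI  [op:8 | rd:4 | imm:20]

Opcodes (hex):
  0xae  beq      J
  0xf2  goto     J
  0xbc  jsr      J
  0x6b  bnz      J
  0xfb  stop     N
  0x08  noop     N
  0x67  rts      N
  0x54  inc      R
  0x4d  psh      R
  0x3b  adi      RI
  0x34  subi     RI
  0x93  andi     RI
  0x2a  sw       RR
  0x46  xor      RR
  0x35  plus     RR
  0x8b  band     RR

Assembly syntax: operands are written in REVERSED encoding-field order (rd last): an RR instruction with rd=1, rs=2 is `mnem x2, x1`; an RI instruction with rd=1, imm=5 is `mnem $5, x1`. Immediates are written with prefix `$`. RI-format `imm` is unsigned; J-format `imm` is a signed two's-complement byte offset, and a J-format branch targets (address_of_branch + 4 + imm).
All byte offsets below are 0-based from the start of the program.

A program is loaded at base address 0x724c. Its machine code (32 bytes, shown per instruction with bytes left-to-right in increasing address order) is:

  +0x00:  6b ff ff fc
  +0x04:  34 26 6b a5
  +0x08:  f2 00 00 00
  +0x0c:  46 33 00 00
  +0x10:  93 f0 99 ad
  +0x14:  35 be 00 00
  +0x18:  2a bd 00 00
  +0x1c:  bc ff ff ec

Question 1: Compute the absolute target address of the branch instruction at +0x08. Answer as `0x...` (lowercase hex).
0x7258

[08] f2 00 00 00 → 0xf2000000
  opcode bits[31:24]=0xf2: goto/J
  imm: (w>>0)&0xffffff=0x0 → $0
  target = base 0x724c + off 0x08 + 4 + imm 0 = 0x7258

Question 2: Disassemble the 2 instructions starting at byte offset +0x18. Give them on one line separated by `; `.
sw x13, x11; jsr $-20

[18] 2a bd 00 00 → 0x2abd0000
  opcode bits[31:24]=0x2a: sw/RR
  rd@[23:20]=0xb ⇒ x11
  rs@[19:16]=0xd ⇒ x13
[1c] bc ff ff ec → 0xbcffffec
  opcode bits[31:24]=0xbc: jsr/J
  imm@[23:0]=0xffffec (s24→-20) ⇒ $-20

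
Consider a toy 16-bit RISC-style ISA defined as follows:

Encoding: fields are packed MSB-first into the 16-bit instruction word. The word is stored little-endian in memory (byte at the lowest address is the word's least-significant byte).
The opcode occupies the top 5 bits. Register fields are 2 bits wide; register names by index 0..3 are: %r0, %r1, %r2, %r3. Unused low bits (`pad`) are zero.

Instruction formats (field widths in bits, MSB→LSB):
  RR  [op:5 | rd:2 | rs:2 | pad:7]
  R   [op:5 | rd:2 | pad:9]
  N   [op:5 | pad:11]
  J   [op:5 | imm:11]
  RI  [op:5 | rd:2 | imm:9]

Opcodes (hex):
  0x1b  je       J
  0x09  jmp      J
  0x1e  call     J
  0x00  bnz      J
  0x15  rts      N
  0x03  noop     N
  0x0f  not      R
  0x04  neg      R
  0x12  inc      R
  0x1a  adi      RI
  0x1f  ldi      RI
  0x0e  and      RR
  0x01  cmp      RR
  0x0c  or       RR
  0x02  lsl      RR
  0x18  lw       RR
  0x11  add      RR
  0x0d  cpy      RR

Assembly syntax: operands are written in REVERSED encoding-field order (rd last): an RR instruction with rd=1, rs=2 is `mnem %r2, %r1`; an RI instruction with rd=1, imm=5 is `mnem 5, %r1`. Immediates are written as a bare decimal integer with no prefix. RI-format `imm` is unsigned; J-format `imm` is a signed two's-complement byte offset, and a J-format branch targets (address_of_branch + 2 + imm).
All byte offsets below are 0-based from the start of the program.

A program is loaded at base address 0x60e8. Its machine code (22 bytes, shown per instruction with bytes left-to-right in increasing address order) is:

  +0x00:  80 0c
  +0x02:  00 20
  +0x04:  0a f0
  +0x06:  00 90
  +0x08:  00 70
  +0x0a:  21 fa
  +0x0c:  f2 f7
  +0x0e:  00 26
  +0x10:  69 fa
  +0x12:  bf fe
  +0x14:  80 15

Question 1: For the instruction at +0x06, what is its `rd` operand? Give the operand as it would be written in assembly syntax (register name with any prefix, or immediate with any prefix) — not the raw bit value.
%r0

off 0x06: read 00 90 as little → 0x9000
  opcode bits[15:11]=0x12: inc/R
  rd: (w>>9)&0x3=0x0 → %r0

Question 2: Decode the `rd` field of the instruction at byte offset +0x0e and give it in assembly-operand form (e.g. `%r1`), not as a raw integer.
%r3

[0e] 00 26 → 0x2600
  op=0x2600>>11=0x4 ⇒ neg (R)
  rd: (w>>9)&0x3=0x3 → %r3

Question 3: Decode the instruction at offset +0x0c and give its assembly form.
call -14

@+0c  little-endian(f2 f7) = 0xf7f2
  op=0xf7f2>>11=0x1e ⇒ call (J)
  [10:0] imm=2034 (s11→-14) = -14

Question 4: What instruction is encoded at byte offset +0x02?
[02] 00 20 → 0x2000
  opcode bits[15:11]=0x4: neg/R
  rd: (w>>9)&0x3=0x0 → %r0

neg %r0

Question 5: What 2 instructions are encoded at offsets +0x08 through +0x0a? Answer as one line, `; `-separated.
+0x08: 00 70 ⇒ word 0x7000 (little)
  top 5b → 0xe → and [RR]
  rd@[10:9]=0x0 ⇒ %r0
  rs@[8:7]=0x0 ⇒ %r0
+0x0a: 21 fa ⇒ word 0xfa21 (little)
  top 5b → 0x1f → ldi [RI]
  rd@[10:9]=0x1 ⇒ %r1
  imm@[8:0]=0x21 ⇒ 33

and %r0, %r0; ldi 33, %r1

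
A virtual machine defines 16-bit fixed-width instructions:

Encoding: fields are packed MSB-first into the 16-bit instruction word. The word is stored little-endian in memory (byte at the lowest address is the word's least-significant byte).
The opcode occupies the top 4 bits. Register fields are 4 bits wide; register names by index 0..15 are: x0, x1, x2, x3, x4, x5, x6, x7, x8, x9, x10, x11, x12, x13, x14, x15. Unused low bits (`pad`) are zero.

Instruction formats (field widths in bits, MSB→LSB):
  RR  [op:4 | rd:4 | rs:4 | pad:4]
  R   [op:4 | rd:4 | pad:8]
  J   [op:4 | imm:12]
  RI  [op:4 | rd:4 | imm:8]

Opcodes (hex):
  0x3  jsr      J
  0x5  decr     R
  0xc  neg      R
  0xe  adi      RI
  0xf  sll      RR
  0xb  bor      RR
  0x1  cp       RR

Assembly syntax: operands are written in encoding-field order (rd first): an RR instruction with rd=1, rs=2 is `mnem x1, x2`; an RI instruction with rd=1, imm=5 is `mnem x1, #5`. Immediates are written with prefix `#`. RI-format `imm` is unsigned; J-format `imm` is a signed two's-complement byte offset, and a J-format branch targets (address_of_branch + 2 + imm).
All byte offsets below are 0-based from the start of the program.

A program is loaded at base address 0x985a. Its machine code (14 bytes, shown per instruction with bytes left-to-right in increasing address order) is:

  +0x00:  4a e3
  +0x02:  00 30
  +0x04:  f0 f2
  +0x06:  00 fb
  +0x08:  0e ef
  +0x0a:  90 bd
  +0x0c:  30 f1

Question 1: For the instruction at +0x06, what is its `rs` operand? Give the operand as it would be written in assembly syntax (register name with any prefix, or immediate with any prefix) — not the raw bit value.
x0

@+06  little-endian(00 fb) = 0xfb00
  top 4b → 0xf → sll [RR]
  rd: (w>>8)&0xf=0xb → x11
  rs: (w>>4)&0xf=0x0 → x0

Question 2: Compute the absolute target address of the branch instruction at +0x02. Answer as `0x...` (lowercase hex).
0x985e

off 0x02: read 00 30 as little → 0x3000
  top 4b → 0x3 → jsr [J]
  [11:0] imm=0 = #0
  target = base 0x985a + off 0x02 + 2 + imm 0 = 0x985e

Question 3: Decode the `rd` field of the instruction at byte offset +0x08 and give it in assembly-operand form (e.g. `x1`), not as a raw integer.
+0x08: 0e ef ⇒ word 0xef0e (little)
  top 4b → 0xe → adi [RI]
  rd: (w>>8)&0xf=0xf → x15
  imm: (w>>0)&0xff=0xe → #14

x15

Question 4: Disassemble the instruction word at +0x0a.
[0a] 90 bd → 0xbd90
  op=0xbd90>>12=0xb ⇒ bor (RR)
  [11:8] rd=13 = x13
  [7:4] rs=9 = x9

bor x13, x9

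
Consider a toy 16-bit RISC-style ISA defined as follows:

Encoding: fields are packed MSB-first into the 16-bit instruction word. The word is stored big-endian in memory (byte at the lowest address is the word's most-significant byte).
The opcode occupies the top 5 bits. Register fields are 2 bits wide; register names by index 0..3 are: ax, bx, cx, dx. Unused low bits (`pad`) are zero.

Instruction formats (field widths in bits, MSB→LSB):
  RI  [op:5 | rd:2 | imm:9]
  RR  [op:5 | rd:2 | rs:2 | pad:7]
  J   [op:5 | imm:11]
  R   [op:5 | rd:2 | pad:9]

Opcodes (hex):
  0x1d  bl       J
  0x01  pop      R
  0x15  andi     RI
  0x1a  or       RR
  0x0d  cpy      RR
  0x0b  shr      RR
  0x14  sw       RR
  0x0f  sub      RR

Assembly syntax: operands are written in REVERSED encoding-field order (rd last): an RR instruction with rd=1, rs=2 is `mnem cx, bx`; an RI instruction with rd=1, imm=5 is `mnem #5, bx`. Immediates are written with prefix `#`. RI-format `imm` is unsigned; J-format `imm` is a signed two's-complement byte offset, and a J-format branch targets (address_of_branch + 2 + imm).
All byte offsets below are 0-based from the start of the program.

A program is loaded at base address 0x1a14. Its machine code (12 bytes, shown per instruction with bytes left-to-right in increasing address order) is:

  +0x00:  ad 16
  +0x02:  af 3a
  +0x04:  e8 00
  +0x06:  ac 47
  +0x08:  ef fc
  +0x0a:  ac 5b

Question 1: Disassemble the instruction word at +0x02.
andi #314, dx

@+02  big-endian(af 3a) = 0xaf3a
  op=0xaf3a>>11=0x15 ⇒ andi (RI)
  [10:9] rd=3 = dx
  [8:0] imm=314 = #314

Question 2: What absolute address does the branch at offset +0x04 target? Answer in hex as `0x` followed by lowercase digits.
off 0x04: read e8 00 as big → 0xe800
  op=0xe800>>11=0x1d ⇒ bl (J)
  imm@[10:0]=0x0 ⇒ #0
  target = base 0x1a14 + off 0x04 + 2 + imm 0 = 0x1a1a

0x1a1a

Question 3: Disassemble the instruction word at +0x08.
bl #-4

off 0x08: read ef fc as big → 0xeffc
  opcode bits[15:11]=0x1d: bl/J
  imm: (w>>0)&0x7ff=0x7fc (s11→-4) → #-4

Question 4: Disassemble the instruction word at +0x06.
[06] ac 47 → 0xac47
  top 5b → 0x15 → andi [RI]
  rd@[10:9]=0x2 ⇒ cx
  imm@[8:0]=0x47 ⇒ #71

andi #71, cx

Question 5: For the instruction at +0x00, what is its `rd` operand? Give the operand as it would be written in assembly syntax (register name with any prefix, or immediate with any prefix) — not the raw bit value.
cx

+0x00: ad 16 ⇒ word 0xad16 (big)
  op=0xad16>>11=0x15 ⇒ andi (RI)
  rd@[10:9]=0x2 ⇒ cx
  imm@[8:0]=0x116 ⇒ #278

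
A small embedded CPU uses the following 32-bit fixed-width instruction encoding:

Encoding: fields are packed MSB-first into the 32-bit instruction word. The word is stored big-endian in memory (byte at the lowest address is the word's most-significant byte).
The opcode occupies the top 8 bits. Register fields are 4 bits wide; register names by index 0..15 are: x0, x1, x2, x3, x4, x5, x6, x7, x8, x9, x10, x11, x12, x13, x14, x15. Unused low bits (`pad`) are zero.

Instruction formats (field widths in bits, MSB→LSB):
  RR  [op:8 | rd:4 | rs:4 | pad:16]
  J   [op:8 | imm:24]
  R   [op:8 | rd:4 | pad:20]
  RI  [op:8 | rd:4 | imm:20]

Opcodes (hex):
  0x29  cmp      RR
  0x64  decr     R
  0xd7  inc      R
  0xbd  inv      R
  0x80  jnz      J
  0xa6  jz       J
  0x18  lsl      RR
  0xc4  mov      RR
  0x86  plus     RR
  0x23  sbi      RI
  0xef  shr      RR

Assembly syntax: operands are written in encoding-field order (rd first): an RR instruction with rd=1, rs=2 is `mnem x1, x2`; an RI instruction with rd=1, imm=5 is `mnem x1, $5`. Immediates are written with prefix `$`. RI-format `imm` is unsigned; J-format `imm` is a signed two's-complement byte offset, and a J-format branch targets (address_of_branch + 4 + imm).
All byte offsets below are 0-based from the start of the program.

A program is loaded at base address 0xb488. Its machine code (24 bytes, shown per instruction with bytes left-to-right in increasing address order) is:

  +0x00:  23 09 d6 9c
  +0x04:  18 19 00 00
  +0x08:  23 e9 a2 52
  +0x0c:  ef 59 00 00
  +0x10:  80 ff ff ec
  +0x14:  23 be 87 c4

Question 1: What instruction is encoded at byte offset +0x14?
sbi x11, $952260

@+14  big-endian(23 be 87 c4) = 0x23be87c4
  op=0x23be87c4>>24=0x23 ⇒ sbi (RI)
  rd@[23:20]=0xb ⇒ x11
  imm@[19:0]=0xe87c4 ⇒ $952260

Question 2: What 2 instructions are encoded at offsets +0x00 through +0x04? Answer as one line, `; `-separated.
sbi x0, $644764; lsl x1, x9

off 0x00: read 23 09 d6 9c as big → 0x2309d69c
  top 8b → 0x23 → sbi [RI]
  [23:20] rd=0 = x0
  [19:0] imm=644764 = $644764
off 0x04: read 18 19 00 00 as big → 0x18190000
  top 8b → 0x18 → lsl [RR]
  [23:20] rd=1 = x1
  [19:16] rs=9 = x9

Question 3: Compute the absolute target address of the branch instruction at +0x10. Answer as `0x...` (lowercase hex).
[10] 80 ff ff ec → 0x80ffffec
  top 8b → 0x80 → jnz [J]
  imm@[23:0]=0xffffec (s24→-20) ⇒ $-20
  target = base 0xb488 + off 0x10 + 4 + imm -20 = 0xb488

0xb488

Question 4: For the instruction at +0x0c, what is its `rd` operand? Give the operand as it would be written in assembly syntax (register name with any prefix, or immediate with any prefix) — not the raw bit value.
+0x0c: ef 59 00 00 ⇒ word 0xef590000 (big)
  top 8b → 0xef → shr [RR]
  rd@[23:20]=0x5 ⇒ x5
  rs@[19:16]=0x9 ⇒ x9

x5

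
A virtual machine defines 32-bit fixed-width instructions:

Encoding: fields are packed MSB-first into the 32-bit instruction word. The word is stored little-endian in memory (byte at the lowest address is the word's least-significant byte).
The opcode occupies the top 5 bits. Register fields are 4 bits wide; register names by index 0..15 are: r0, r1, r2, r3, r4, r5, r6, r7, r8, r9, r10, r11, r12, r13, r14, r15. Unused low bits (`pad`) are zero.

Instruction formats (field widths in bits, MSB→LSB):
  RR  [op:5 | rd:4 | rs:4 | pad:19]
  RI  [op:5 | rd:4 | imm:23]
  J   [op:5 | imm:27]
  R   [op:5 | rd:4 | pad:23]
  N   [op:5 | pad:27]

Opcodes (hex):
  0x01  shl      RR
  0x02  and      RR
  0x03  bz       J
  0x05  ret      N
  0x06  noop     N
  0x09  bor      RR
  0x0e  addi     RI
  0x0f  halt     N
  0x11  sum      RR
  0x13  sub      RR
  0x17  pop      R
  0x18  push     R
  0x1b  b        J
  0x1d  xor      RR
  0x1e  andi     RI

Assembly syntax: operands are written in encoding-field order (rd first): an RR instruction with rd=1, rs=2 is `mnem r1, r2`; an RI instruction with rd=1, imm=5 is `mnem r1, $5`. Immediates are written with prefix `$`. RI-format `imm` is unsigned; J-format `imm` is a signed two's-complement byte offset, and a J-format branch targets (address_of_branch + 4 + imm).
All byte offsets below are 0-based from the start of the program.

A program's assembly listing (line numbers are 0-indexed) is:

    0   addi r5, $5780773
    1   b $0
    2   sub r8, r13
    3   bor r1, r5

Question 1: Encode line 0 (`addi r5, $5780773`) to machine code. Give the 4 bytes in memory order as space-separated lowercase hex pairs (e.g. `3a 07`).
line 0 (addi): pack op=0xe:5|rd=5:4|imm=5780773:23 = 0x72d83525; little→ 25 35 d8 72

25 35 d8 72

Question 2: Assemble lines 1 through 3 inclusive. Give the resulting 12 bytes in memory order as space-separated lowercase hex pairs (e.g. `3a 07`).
00 00 00 d8 00 00 68 9c 00 00 a8 48

1. b fields op=0x1b:5|imm=0:27 → word d8000000h → 00 00 00 d8
2. sub fields op=0x13:5|rd=8:4|rs=13:4|pad=0:19 → word 9c680000h → 00 00 68 9c
3. bor fields op=0x9:5|rd=1:4|rs=5:4|pad=0:19 → word 48a80000h → 00 00 a8 48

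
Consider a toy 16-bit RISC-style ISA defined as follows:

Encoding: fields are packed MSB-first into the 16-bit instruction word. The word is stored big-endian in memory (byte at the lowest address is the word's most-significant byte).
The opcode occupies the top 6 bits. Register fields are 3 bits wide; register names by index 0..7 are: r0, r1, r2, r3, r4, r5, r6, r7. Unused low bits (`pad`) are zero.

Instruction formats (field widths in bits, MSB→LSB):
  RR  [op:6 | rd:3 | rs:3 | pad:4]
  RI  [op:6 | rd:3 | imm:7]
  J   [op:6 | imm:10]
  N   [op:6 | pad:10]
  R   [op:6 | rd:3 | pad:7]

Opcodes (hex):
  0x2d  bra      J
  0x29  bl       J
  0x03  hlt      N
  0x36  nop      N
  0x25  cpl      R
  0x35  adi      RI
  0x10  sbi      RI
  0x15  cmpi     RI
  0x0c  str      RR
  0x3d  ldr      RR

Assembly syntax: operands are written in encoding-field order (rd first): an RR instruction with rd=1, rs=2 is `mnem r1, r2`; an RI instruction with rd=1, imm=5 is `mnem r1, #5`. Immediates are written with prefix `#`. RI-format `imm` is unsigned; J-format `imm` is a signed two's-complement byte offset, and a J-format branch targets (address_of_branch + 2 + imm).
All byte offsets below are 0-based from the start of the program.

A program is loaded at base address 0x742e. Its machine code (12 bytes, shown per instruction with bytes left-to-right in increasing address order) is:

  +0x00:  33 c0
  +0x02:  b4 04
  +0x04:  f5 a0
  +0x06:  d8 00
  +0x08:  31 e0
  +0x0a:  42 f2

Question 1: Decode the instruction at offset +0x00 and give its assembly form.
str r7, r4

@+00  big-endian(33 c0) = 0x33c0
  opcode bits[15:10]=0xc: str/RR
  rd: (w>>7)&0x7=0x7 → r7
  rs: (w>>4)&0x7=0x4 → r4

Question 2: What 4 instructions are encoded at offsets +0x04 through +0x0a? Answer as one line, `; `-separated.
+0x04: f5 a0 ⇒ word 0xf5a0 (big)
  opcode bits[15:10]=0x3d: ldr/RR
  [9:7] rd=3 = r3
  [6:4] rs=2 = r2
+0x06: d8 00 ⇒ word 0xd800 (big)
  opcode bits[15:10]=0x36: nop/N
+0x08: 31 e0 ⇒ word 0x31e0 (big)
  opcode bits[15:10]=0xc: str/RR
  [9:7] rd=3 = r3
  [6:4] rs=6 = r6
+0x0a: 42 f2 ⇒ word 0x42f2 (big)
  opcode bits[15:10]=0x10: sbi/RI
  [9:7] rd=5 = r5
  [6:0] imm=114 = #114

ldr r3, r2; nop; str r3, r6; sbi r5, #114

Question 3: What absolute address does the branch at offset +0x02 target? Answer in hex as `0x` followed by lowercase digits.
0x7436

[02] b4 04 → 0xb404
  opcode bits[15:10]=0x2d: bra/J
  [9:0] imm=4 = #4
  target = base 0x742e + off 0x02 + 2 + imm 4 = 0x7436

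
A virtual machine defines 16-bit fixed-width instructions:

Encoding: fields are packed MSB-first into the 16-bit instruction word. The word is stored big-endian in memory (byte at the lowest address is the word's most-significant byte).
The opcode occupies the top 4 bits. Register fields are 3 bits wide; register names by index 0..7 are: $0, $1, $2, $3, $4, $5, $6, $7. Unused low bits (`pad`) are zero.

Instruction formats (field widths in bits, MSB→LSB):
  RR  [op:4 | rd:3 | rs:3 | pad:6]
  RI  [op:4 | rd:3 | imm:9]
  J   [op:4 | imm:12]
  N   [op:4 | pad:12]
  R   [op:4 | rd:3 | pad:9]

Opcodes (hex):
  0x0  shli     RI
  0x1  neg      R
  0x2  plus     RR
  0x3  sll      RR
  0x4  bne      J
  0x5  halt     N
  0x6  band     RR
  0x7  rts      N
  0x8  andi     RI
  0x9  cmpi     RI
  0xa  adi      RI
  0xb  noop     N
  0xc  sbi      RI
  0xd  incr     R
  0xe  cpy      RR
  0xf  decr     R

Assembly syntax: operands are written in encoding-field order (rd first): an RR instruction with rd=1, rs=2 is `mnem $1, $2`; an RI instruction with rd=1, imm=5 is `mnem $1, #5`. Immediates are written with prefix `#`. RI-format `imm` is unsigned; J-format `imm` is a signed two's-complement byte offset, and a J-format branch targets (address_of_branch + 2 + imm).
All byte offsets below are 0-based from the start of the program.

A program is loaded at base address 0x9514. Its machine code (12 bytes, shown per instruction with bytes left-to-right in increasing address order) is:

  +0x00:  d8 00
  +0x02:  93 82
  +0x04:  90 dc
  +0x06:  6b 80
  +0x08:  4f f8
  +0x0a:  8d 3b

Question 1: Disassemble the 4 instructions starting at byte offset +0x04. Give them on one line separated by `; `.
cmpi $0, #220; band $5, $6; bne #-8; andi $6, #315

+0x04: 90 dc ⇒ word 0x90dc (big)
  op=0x90dc>>12=0x9 ⇒ cmpi (RI)
  rd@[11:9]=0x0 ⇒ $0
  imm@[8:0]=0xdc ⇒ #220
+0x06: 6b 80 ⇒ word 0x6b80 (big)
  op=0x6b80>>12=0x6 ⇒ band (RR)
  rd@[11:9]=0x5 ⇒ $5
  rs@[8:6]=0x6 ⇒ $6
+0x08: 4f f8 ⇒ word 0x4ff8 (big)
  op=0x4ff8>>12=0x4 ⇒ bne (J)
  imm@[11:0]=0xff8 (s12→-8) ⇒ #-8
+0x0a: 8d 3b ⇒ word 0x8d3b (big)
  op=0x8d3b>>12=0x8 ⇒ andi (RI)
  rd@[11:9]=0x6 ⇒ $6
  imm@[8:0]=0x13b ⇒ #315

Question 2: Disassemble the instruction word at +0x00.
incr $4

+0x00: d8 00 ⇒ word 0xd800 (big)
  op=0xd800>>12=0xd ⇒ incr (R)
  [11:9] rd=4 = $4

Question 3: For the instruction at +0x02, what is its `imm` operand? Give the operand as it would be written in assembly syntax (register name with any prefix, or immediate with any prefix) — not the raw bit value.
+0x02: 93 82 ⇒ word 0x9382 (big)
  op=0x9382>>12=0x9 ⇒ cmpi (RI)
  rd: (w>>9)&0x7=0x1 → $1
  imm: (w>>0)&0x1ff=0x182 → #386

#386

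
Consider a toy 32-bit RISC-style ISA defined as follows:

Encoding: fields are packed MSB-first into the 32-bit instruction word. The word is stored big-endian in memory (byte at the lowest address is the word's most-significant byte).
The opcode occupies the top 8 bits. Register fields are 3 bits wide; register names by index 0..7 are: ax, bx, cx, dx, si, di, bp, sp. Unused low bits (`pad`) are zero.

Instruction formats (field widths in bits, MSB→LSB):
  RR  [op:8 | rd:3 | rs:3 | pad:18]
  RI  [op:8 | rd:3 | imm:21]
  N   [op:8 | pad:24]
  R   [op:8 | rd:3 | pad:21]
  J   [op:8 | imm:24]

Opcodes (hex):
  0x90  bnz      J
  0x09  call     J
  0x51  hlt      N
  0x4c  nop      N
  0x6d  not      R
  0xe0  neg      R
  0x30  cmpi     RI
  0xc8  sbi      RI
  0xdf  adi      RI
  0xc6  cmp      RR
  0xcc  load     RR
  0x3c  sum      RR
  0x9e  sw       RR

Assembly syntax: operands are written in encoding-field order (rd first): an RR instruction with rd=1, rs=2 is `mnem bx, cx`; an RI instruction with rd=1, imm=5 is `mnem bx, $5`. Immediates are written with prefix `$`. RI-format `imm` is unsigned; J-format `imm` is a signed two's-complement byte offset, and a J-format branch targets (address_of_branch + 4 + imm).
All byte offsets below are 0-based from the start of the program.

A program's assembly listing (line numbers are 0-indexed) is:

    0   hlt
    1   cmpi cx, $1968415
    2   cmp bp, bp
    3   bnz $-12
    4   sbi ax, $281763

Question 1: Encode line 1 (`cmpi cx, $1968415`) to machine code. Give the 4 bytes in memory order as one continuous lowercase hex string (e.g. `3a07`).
305e091f

line 1 (cmpi): pack op=0x30:8|rd=2:3|imm=1968415:21 = 0x305e091f; big→ 30 5e 09 1f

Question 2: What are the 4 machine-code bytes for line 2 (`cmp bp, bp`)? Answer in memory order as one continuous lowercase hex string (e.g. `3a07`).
c6d80000

L2: cmp op=0xc6:8|rd=6:3|rs=6:3|pad=0:18 ⇒ 0xc6d80000 ⇒ big c6 d8 00 00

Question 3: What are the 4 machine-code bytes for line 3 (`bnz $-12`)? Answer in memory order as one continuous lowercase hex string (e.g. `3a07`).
90fffff4

L3: bnz op=0x90:8|imm=-12:24 ⇒ 0x90fffff4 ⇒ big 90 ff ff f4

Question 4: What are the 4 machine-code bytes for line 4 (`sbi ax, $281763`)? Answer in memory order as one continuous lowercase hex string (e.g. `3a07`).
c8044ca3

4. sbi fields op=0xc8:8|rd=0:3|imm=281763:21 → word c8044ca3h → c8 04 4c a3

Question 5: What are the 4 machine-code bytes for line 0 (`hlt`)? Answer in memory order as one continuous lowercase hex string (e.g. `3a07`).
L0: hlt op=0x51:8|pad=0:24 ⇒ 0x51000000 ⇒ big 51 00 00 00

51000000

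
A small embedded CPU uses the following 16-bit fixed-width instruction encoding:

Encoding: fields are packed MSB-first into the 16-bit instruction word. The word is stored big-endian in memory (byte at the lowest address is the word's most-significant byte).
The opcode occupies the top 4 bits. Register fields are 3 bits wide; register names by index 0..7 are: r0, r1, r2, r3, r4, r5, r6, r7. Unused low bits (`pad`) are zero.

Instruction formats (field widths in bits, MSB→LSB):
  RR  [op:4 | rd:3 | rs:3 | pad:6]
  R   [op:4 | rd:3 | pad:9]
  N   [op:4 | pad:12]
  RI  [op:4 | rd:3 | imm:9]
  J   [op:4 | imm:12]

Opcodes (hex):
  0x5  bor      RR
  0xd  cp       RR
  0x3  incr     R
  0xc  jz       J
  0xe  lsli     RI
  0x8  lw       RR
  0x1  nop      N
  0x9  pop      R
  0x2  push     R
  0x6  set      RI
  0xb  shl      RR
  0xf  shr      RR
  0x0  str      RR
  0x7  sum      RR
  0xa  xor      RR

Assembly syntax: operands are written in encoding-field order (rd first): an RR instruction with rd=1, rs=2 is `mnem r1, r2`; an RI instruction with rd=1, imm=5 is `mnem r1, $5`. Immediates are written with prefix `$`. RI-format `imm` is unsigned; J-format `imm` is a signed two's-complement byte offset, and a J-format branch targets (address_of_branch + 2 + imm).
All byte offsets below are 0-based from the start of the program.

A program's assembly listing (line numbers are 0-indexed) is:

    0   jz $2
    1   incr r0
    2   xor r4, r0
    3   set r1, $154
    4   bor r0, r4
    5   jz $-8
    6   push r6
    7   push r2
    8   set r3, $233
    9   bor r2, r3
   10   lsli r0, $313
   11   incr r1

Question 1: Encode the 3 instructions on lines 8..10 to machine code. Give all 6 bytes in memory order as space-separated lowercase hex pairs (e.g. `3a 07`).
66 e9 54 c0 e1 39

L8: set op=0x6:4|rd=3:3|imm=233:9 ⇒ 0x66e9 ⇒ big 66 e9
L9: bor op=0x5:4|rd=2:3|rs=3:3|pad=0:6 ⇒ 0x54c0 ⇒ big 54 c0
L10: lsli op=0xe:4|rd=0:3|imm=313:9 ⇒ 0xe139 ⇒ big e1 39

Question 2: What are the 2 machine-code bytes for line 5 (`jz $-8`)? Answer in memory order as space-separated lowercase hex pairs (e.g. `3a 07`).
L5: jz op=0xc:4|imm=-8:12 ⇒ 0xcff8 ⇒ big cf f8

cf f8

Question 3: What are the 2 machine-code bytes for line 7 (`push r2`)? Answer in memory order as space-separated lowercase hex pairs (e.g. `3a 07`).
7. push fields op=0x2:4|rd=2:3|pad=0:9 → word 2400h → 24 00

24 00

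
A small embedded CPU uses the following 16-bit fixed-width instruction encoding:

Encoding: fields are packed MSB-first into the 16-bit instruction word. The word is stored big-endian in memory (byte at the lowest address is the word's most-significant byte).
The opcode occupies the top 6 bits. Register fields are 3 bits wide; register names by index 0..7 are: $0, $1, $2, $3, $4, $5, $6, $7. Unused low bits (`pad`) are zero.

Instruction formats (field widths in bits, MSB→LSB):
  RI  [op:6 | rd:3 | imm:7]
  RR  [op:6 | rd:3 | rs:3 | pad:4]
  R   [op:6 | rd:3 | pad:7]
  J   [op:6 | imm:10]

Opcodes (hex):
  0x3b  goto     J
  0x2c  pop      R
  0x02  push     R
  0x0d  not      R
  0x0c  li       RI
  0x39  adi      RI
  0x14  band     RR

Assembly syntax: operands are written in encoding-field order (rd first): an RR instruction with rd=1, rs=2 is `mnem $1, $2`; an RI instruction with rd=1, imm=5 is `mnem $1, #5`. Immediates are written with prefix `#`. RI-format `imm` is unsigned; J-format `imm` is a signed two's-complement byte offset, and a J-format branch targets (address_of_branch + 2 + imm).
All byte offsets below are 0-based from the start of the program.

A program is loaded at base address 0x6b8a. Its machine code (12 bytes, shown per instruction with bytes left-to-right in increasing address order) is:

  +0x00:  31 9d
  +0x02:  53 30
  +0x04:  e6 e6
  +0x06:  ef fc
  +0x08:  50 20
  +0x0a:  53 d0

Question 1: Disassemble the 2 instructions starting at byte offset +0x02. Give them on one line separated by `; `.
band $6, $3; adi $5, #102

off 0x02: read 53 30 as big → 0x5330
  op=0x5330>>10=0x14 ⇒ band (RR)
  rd: (w>>7)&0x7=0x6 → $6
  rs: (w>>4)&0x7=0x3 → $3
off 0x04: read e6 e6 as big → 0xe6e6
  op=0xe6e6>>10=0x39 ⇒ adi (RI)
  rd: (w>>7)&0x7=0x5 → $5
  imm: (w>>0)&0x7f=0x66 → #102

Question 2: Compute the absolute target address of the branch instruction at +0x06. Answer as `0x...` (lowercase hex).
[06] ef fc → 0xeffc
  op=0xeffc>>10=0x3b ⇒ goto (J)
  imm: (w>>0)&0x3ff=0x3fc (s10→-4) → #-4
  target = base 0x6b8a + off 0x06 + 2 + imm -4 = 0x6b8e

0x6b8e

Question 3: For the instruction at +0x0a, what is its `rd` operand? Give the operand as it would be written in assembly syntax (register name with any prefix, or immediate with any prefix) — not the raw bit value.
@+0a  big-endian(53 d0) = 0x53d0
  op=0x53d0>>10=0x14 ⇒ band (RR)
  rd@[9:7]=0x7 ⇒ $7
  rs@[6:4]=0x5 ⇒ $5

$7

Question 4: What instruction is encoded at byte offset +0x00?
li $3, #29

+0x00: 31 9d ⇒ word 0x319d (big)
  top 6b → 0xc → li [RI]
  rd: (w>>7)&0x7=0x3 → $3
  imm: (w>>0)&0x7f=0x1d → #29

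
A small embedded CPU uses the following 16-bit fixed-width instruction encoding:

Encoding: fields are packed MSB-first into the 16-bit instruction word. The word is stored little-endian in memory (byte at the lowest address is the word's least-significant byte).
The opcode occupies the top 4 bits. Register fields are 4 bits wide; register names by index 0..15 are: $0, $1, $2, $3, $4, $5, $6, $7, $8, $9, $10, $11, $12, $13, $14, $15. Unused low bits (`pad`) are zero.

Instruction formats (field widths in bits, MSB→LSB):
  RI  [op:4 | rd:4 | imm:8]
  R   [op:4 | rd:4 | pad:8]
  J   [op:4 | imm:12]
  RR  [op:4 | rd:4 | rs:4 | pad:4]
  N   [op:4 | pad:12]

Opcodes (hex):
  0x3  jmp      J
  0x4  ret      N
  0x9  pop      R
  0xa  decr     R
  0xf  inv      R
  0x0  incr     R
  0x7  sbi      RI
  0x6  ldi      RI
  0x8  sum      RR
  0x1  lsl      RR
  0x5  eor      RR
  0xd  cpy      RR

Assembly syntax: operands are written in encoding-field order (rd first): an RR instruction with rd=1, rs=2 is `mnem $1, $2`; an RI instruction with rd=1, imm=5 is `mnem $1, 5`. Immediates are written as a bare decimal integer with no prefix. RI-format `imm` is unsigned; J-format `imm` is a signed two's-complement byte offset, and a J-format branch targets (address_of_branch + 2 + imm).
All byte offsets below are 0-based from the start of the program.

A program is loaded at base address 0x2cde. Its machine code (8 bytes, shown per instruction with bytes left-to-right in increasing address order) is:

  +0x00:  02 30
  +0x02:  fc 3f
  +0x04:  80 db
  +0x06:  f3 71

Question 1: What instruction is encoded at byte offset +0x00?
[00] 02 30 → 0x3002
  op=0x3002>>12=0x3 ⇒ jmp (J)
  [11:0] imm=2 = 2

jmp 2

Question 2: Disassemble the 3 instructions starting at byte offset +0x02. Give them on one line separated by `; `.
[02] fc 3f → 0x3ffc
  opcode bits[15:12]=0x3: jmp/J
  imm@[11:0]=0xffc (s12→-4) ⇒ -4
[04] 80 db → 0xdb80
  opcode bits[15:12]=0xd: cpy/RR
  rd@[11:8]=0xb ⇒ $11
  rs@[7:4]=0x8 ⇒ $8
[06] f3 71 → 0x71f3
  opcode bits[15:12]=0x7: sbi/RI
  rd@[11:8]=0x1 ⇒ $1
  imm@[7:0]=0xf3 ⇒ 243

jmp -4; cpy $11, $8; sbi $1, 243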